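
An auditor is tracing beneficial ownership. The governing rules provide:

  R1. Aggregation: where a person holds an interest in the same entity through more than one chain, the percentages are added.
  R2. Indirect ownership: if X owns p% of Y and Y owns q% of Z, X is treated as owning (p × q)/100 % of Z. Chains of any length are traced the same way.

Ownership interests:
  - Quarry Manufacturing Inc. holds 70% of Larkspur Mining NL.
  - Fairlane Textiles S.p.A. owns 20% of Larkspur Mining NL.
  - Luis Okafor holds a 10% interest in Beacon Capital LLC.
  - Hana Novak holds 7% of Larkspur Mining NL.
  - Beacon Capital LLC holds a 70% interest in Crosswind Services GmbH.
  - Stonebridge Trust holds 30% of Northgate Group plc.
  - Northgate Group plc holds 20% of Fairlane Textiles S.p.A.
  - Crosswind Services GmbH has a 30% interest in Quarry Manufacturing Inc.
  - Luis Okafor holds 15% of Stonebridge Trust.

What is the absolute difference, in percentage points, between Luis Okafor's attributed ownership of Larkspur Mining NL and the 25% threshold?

23.35

Chain via Stonebridge Trust → Northgate Group plc → Fairlane Textiles S.p.A. (R2): 15% × 30% × 20% × 20% = 0.18% of Larkspur Mining NL.
Chain via Beacon Capital LLC → Crosswind Services GmbH → Quarry Manufacturing Inc. (R2): 10% × 70% × 30% × 70% = 1.47% of Larkspur Mining NL.
Aggregating (R1): 0.18% + 1.47% = 1.65%.
1.65% falls short of the 25% threshold by 23.35 percentage points.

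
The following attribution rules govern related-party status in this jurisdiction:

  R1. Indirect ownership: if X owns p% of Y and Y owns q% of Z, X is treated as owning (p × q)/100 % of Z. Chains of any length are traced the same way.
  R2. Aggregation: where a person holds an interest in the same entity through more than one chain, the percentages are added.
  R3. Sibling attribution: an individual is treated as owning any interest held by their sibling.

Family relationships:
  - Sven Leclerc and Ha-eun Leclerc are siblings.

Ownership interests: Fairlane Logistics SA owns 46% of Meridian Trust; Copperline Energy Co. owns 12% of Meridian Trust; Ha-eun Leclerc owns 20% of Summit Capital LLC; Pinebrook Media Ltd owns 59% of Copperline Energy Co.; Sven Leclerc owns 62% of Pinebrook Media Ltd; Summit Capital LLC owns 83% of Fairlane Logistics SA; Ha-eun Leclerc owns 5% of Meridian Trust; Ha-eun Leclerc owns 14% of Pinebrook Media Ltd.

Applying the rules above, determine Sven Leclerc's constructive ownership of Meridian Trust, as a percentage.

By sibling attribution (R3), Sven Leclerc is treated as also owning Ha-eun Leclerc's interest in Pinebrook Media Ltd, giving 62% + 14% = 76%.
By sibling attribution (R3), Sven Leclerc is treated as owning Ha-eun Leclerc's 20% interest in Summit Capital LLC.
By sibling attribution (R3), Sven Leclerc is treated as owning Ha-eun Leclerc's 5% interest in Meridian Trust.
Chain via Pinebrook Media Ltd → Copperline Energy Co. (R1): 76% × 59% × 12% = 5.3808% of Meridian Trust.
Chain via Summit Capital LLC → Fairlane Logistics SA (R1): 20% × 83% × 46% = 7.636% of Meridian Trust.
Direct interest in Meridian Trust: 5%.
Aggregating (R2): 5.3808% + 7.636% + 5% = 18.0168%.

18.0168%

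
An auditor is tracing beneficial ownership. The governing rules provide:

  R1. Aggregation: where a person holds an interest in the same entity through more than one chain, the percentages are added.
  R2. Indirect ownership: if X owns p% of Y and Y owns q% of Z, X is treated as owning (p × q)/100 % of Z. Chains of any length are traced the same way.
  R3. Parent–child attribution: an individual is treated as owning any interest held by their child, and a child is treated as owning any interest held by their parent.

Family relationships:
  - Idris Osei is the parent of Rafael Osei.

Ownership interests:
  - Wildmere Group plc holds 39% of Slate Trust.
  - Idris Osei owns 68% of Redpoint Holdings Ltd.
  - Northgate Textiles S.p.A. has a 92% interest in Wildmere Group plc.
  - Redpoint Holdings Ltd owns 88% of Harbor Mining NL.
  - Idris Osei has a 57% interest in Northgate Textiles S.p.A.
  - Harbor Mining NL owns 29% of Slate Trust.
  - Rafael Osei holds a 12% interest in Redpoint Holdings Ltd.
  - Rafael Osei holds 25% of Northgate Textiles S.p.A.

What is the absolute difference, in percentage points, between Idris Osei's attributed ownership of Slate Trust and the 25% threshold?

24.8376

By parent–child attribution (R3), Idris Osei is treated as also owning Rafael Osei's interest in Northgate Textiles S.p.A, giving 57% + 25% = 82%.
By parent–child attribution (R3), Idris Osei is treated as also owning Rafael Osei's interest in Redpoint Holdings Ltd, giving 68% + 12% = 80%.
Chain via Northgate Textiles S.p.A. → Wildmere Group plc (R2): 82% × 92% × 39% = 29.4216% of Slate Trust.
Chain via Redpoint Holdings Ltd → Harbor Mining NL (R2): 80% × 88% × 29% = 20.416% of Slate Trust.
Aggregating (R1): 29.4216% + 20.416% = 49.8376%.
49.8376% exceeds the 25% threshold by 24.8376 percentage points.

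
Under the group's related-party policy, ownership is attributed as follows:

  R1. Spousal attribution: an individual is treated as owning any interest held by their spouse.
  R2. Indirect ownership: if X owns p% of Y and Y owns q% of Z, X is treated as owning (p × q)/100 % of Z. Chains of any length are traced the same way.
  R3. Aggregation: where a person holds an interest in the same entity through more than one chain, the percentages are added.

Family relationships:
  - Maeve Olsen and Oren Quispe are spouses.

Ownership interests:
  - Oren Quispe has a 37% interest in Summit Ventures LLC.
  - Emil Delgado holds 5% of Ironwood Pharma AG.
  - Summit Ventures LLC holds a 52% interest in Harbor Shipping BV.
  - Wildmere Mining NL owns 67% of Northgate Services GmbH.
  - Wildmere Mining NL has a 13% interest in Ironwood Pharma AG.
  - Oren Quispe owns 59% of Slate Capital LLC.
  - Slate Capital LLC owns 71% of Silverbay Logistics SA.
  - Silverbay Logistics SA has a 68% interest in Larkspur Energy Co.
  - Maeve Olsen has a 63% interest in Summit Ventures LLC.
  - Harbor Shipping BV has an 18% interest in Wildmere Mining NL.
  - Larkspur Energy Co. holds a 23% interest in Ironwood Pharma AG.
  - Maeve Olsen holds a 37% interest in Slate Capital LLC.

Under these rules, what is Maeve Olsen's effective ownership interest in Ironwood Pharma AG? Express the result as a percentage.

By spousal attribution (R1), Maeve Olsen is treated as also owning Oren Quispe's interest in Slate Capital LLC, giving 37% + 59% = 96%.
By spousal attribution (R1), Maeve Olsen is treated as also owning Oren Quispe's interest in Summit Ventures LLC, giving 63% + 37% = 100%.
Chain via Slate Capital LLC → Silverbay Logistics SA → Larkspur Energy Co. (R2): 96% × 71% × 68% × 23% = 10.660224% of Ironwood Pharma AG.
Chain via Summit Ventures LLC → Harbor Shipping BV → Wildmere Mining NL (R2): 100% × 52% × 18% × 13% = 1.2168% of Ironwood Pharma AG.
Aggregating (R3): 10.660224% + 1.2168% = 11.877024%.

11.877024%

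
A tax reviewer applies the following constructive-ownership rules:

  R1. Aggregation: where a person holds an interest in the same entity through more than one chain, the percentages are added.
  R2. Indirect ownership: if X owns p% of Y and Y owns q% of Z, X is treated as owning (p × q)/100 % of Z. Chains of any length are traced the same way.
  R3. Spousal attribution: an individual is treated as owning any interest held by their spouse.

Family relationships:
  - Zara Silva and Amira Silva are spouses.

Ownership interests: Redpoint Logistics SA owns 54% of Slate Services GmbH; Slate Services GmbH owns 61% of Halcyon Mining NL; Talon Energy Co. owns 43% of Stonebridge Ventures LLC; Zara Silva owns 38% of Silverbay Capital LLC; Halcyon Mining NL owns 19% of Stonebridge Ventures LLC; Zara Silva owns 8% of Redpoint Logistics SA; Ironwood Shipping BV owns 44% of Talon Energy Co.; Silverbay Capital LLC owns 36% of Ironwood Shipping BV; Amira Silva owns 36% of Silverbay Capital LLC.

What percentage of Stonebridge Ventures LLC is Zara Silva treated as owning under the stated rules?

By spousal attribution (R3), Zara Silva is treated as also owning Amira Silva's interest in Silverbay Capital LLC, giving 38% + 36% = 74%.
Chain via Silverbay Capital LLC → Ironwood Shipping BV → Talon Energy Co. (R2): 74% × 36% × 44% × 43% = 5.040288% of Stonebridge Ventures LLC.
Chain via Redpoint Logistics SA → Slate Services GmbH → Halcyon Mining NL (R2): 8% × 54% × 61% × 19% = 0.500688% of Stonebridge Ventures LLC.
Aggregating (R1): 5.040288% + 0.500688% = 5.540976%.

5.540976%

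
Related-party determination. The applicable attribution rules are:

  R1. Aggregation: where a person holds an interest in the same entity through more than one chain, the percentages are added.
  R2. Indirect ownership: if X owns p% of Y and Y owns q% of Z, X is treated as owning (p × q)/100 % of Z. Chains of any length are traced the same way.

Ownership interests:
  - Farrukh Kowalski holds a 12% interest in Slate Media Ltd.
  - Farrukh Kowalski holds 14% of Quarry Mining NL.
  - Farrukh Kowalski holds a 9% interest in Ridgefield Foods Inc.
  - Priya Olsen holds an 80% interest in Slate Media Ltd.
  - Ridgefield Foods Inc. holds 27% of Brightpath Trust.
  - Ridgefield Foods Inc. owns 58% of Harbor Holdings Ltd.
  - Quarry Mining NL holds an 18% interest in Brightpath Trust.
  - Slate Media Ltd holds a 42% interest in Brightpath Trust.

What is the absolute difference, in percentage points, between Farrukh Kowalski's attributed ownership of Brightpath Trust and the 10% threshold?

0.01

Chain via Ridgefield Foods Inc. (R2): 9% × 27% = 2.43% of Brightpath Trust.
Chain via Slate Media Ltd (R2): 12% × 42% = 5.04% of Brightpath Trust.
Chain via Quarry Mining NL (R2): 14% × 18% = 2.52% of Brightpath Trust.
Aggregating (R1): 2.43% + 5.04% + 2.52% = 9.99%.
9.99% falls short of the 10% threshold by 0.01 percentage points.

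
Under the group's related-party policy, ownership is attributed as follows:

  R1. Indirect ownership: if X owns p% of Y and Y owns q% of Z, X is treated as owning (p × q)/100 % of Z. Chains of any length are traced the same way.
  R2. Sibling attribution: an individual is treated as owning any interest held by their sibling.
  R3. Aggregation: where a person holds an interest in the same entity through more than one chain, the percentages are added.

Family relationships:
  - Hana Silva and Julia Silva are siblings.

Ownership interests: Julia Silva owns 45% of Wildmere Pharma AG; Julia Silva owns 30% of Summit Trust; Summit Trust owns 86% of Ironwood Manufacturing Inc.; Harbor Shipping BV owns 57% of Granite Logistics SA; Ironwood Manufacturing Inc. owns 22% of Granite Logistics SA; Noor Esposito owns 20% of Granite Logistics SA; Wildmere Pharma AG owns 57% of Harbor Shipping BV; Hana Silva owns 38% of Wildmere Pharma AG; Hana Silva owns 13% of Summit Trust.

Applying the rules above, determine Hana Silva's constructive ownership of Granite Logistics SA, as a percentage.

By sibling attribution (R2), Hana Silva is treated as also owning Julia Silva's interest in Wildmere Pharma AG, giving 38% + 45% = 83%.
By sibling attribution (R2), Hana Silva is treated as also owning Julia Silva's interest in Summit Trust, giving 13% + 30% = 43%.
Chain via Wildmere Pharma AG → Harbor Shipping BV (R1): 83% × 57% × 57% = 26.9667% of Granite Logistics SA.
Chain via Summit Trust → Ironwood Manufacturing Inc. (R1): 43% × 86% × 22% = 8.1356% of Granite Logistics SA.
Aggregating (R3): 26.9667% + 8.1356% = 35.1023%.

35.1023%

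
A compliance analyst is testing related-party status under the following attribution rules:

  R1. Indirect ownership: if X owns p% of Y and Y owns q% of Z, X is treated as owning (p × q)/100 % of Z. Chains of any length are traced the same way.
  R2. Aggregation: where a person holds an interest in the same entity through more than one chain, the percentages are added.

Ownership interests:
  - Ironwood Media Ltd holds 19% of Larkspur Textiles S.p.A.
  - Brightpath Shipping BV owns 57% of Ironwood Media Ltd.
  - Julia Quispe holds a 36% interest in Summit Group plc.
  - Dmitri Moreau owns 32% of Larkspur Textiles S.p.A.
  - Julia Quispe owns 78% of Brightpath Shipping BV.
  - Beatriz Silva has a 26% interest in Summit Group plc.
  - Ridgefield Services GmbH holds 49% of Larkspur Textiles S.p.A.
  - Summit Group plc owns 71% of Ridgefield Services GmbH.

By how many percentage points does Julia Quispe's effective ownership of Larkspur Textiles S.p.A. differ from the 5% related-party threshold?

Chain via Brightpath Shipping BV → Ironwood Media Ltd (R1): 78% × 57% × 19% = 8.4474% of Larkspur Textiles S.p.A.
Chain via Summit Group plc → Ridgefield Services GmbH (R1): 36% × 71% × 49% = 12.5244% of Larkspur Textiles S.p.A.
Aggregating (R2): 8.4474% + 12.5244% = 20.9718%.
20.9718% exceeds the 5% threshold by 15.9718 percentage points.

15.9718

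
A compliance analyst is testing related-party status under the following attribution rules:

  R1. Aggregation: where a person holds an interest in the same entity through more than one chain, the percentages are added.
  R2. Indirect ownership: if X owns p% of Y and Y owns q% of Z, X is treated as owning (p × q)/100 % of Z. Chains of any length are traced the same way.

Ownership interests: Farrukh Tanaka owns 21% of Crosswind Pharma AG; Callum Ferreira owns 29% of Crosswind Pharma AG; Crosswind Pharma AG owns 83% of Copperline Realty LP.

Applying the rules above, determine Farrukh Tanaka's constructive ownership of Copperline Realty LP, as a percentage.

Chain via Crosswind Pharma AG (R2): 21% × 83% = 17.43% of Copperline Realty LP.

17.43%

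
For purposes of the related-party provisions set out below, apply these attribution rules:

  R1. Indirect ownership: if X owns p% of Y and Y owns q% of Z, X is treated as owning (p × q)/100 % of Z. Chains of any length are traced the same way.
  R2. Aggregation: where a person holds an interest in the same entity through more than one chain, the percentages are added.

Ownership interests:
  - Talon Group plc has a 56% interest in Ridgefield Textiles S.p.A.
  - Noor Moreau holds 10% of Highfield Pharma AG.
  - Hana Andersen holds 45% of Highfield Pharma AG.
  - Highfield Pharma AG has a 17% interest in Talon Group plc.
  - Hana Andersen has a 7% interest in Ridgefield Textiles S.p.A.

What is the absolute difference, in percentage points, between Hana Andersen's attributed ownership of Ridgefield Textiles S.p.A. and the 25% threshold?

Chain via Highfield Pharma AG → Talon Group plc (R1): 45% × 17% × 56% = 4.284% of Ridgefield Textiles S.p.A.
Direct interest in Ridgefield Textiles S.p.A: 7%.
Aggregating (R2): 4.284% + 7% = 11.284%.
11.284% falls short of the 25% threshold by 13.716 percentage points.

13.716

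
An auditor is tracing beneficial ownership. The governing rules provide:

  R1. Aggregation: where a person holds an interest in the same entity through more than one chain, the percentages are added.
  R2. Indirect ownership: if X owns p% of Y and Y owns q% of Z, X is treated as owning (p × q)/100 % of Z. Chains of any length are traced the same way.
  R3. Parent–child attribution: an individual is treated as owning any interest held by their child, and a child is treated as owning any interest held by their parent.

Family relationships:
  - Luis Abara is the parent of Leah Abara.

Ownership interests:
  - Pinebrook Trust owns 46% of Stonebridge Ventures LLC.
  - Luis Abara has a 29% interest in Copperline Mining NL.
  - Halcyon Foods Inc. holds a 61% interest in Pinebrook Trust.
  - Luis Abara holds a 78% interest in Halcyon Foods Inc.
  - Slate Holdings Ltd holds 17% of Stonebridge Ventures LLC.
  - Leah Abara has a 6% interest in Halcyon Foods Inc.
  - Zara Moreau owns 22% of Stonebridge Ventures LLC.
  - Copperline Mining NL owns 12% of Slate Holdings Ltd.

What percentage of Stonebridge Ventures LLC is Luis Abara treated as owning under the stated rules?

24.162%

By parent–child attribution (R3), Luis Abara is treated as also owning Leah Abara's interest in Halcyon Foods Inc, giving 78% + 6% = 84%.
Chain via Copperline Mining NL → Slate Holdings Ltd (R2): 29% × 12% × 17% = 0.5916% of Stonebridge Ventures LLC.
Chain via Halcyon Foods Inc. → Pinebrook Trust (R2): 84% × 61% × 46% = 23.5704% of Stonebridge Ventures LLC.
Aggregating (R1): 0.5916% + 23.5704% = 24.162%.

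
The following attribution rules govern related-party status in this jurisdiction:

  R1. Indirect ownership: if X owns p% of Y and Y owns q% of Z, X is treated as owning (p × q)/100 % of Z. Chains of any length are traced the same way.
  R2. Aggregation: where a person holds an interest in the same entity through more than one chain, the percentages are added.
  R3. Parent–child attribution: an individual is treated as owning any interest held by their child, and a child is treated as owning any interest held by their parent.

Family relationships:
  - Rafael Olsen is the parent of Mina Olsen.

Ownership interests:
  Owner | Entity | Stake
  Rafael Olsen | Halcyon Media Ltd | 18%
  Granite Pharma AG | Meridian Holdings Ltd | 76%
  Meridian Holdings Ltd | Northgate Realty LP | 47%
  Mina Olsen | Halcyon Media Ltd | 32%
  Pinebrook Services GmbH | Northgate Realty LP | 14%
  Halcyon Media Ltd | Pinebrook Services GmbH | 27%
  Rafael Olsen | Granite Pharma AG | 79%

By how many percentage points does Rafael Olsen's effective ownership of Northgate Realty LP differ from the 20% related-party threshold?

10.1088

By parent–child attribution (R3), Rafael Olsen is treated as also owning Mina Olsen's interest in Halcyon Media Ltd, giving 18% + 32% = 50%.
Chain via Halcyon Media Ltd → Pinebrook Services GmbH (R1): 50% × 27% × 14% = 1.89% of Northgate Realty LP.
Chain via Granite Pharma AG → Meridian Holdings Ltd (R1): 79% × 76% × 47% = 28.2188% of Northgate Realty LP.
Aggregating (R2): 1.89% + 28.2188% = 30.1088%.
30.1088% exceeds the 20% threshold by 10.1088 percentage points.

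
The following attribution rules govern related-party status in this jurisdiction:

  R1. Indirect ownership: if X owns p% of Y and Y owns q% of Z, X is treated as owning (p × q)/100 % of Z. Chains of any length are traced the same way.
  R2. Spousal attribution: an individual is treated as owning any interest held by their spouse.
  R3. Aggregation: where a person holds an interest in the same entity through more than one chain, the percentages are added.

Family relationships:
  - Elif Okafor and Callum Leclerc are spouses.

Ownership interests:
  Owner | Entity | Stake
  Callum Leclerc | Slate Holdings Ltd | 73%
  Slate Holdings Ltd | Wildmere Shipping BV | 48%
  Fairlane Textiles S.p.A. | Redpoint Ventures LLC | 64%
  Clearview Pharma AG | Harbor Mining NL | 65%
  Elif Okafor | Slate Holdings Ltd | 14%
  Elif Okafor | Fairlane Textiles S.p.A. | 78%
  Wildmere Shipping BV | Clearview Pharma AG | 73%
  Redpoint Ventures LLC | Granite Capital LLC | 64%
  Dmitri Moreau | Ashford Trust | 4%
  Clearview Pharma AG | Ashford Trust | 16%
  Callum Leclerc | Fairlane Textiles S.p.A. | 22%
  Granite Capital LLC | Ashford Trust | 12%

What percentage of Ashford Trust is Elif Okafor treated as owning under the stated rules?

9.792768%

By spousal attribution (R2), Elif Okafor is treated as also owning Callum Leclerc's interest in Fairlane Textiles S.p.A, giving 78% + 22% = 100%.
By spousal attribution (R2), Elif Okafor is treated as also owning Callum Leclerc's interest in Slate Holdings Ltd, giving 14% + 73% = 87%.
Chain via Fairlane Textiles S.p.A. → Redpoint Ventures LLC → Granite Capital LLC (R1): 100% × 64% × 64% × 12% = 4.9152% of Ashford Trust.
Chain via Slate Holdings Ltd → Wildmere Shipping BV → Clearview Pharma AG (R1): 87% × 48% × 73% × 16% = 4.877568% of Ashford Trust.
Aggregating (R3): 4.9152% + 4.877568% = 9.792768%.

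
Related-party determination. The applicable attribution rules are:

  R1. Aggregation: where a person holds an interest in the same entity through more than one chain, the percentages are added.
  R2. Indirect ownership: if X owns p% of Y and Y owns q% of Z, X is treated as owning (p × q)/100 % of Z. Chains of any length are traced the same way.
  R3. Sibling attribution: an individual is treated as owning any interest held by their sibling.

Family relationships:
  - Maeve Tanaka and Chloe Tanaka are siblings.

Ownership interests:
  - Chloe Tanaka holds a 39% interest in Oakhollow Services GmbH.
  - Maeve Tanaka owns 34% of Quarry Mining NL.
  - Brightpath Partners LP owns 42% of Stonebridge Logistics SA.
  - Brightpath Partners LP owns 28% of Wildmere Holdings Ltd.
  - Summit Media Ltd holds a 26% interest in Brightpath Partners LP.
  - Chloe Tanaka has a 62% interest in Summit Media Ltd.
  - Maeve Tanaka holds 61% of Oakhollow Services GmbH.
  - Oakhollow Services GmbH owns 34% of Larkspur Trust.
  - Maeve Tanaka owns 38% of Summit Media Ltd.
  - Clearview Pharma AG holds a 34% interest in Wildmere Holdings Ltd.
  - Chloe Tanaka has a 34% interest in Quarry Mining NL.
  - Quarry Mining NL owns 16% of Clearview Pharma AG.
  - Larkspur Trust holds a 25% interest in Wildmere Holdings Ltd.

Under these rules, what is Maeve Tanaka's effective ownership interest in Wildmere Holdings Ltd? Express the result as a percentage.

By sibling attribution (R3), Maeve Tanaka is treated as also owning Chloe Tanaka's interest in Oakhollow Services GmbH, giving 61% + 39% = 100%.
By sibling attribution (R3), Maeve Tanaka is treated as also owning Chloe Tanaka's interest in Summit Media Ltd, giving 38% + 62% = 100%.
By sibling attribution (R3), Maeve Tanaka is treated as also owning Chloe Tanaka's interest in Quarry Mining NL, giving 34% + 34% = 68%.
Chain via Oakhollow Services GmbH → Larkspur Trust (R2): 100% × 34% × 25% = 8.5% of Wildmere Holdings Ltd.
Chain via Summit Media Ltd → Brightpath Partners LP (R2): 100% × 26% × 28% = 7.28% of Wildmere Holdings Ltd.
Chain via Quarry Mining NL → Clearview Pharma AG (R2): 68% × 16% × 34% = 3.6992% of Wildmere Holdings Ltd.
Aggregating (R1): 8.5% + 7.28% + 3.6992% = 19.4792%.

19.4792%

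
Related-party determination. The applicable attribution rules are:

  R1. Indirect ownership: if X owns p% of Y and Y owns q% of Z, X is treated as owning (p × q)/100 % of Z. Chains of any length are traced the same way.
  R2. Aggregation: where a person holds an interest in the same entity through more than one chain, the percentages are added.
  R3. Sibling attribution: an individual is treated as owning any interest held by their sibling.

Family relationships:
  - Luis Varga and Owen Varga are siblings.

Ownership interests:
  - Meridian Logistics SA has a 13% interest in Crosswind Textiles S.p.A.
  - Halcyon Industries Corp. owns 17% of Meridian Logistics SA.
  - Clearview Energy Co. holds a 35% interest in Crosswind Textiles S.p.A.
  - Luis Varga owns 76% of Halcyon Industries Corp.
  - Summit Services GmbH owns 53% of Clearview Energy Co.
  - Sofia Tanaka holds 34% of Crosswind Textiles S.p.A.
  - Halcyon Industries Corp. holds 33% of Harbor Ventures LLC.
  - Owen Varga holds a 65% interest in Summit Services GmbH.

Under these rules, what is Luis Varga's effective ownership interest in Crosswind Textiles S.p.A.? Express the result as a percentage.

By sibling attribution (R3), Luis Varga is treated as owning Owen Varga's 65% interest in Summit Services GmbH.
Chain via Halcyon Industries Corp. → Meridian Logistics SA (R1): 76% × 17% × 13% = 1.6796% of Crosswind Textiles S.p.A.
Chain via Summit Services GmbH → Clearview Energy Co. (R1): 65% × 53% × 35% = 12.0575% of Crosswind Textiles S.p.A.
Aggregating (R2): 1.6796% + 12.0575% = 13.7371%.

13.7371%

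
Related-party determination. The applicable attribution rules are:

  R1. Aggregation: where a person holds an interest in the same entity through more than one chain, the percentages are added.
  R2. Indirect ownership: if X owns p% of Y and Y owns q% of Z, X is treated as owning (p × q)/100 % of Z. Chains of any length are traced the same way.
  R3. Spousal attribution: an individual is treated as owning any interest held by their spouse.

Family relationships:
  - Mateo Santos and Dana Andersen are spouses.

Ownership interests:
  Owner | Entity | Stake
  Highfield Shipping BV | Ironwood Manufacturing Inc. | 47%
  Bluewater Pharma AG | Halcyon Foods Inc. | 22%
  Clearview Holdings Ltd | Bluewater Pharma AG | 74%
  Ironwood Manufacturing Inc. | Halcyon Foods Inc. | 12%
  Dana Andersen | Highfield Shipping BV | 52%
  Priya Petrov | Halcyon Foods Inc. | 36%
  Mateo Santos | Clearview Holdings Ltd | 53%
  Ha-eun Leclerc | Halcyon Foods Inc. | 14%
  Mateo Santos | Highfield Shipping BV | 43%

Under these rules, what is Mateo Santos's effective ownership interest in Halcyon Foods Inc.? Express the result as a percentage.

By spousal attribution (R3), Mateo Santos is treated as also owning Dana Andersen's interest in Highfield Shipping BV, giving 43% + 52% = 95%.
Chain via Highfield Shipping BV → Ironwood Manufacturing Inc. (R2): 95% × 47% × 12% = 5.358% of Halcyon Foods Inc.
Chain via Clearview Holdings Ltd → Bluewater Pharma AG (R2): 53% × 74% × 22% = 8.6284% of Halcyon Foods Inc.
Aggregating (R1): 5.358% + 8.6284% = 13.9864%.

13.9864%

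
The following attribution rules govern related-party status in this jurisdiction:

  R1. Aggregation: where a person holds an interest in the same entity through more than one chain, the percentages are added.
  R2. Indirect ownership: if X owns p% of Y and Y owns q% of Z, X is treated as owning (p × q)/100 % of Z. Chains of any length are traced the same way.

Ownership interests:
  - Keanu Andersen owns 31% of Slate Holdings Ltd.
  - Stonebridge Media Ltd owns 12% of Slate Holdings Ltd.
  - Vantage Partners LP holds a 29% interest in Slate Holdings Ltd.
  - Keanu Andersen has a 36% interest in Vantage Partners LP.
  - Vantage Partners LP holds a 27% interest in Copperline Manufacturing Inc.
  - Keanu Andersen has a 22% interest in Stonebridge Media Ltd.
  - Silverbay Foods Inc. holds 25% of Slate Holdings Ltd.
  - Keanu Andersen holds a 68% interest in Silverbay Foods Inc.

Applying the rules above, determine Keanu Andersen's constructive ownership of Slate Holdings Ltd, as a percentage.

61.08%

Chain via Silverbay Foods Inc. (R2): 68% × 25% = 17% of Slate Holdings Ltd.
Chain via Stonebridge Media Ltd (R2): 22% × 12% = 2.64% of Slate Holdings Ltd.
Chain via Vantage Partners LP (R2): 36% × 29% = 10.44% of Slate Holdings Ltd.
Direct interest in Slate Holdings Ltd: 31%.
Aggregating (R1): 17% + 2.64% + 10.44% + 31% = 61.08%.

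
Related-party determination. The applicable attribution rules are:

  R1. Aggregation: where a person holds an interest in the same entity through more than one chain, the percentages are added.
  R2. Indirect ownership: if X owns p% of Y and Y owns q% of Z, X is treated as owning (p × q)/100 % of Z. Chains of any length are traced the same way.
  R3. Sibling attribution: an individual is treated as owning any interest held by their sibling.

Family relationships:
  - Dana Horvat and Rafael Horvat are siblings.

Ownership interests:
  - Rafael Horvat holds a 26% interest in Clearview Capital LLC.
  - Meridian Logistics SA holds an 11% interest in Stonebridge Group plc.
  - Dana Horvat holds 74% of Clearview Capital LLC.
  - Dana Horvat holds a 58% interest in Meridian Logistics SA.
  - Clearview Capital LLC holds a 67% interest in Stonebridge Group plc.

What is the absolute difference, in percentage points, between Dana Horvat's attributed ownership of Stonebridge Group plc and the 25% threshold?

By sibling attribution (R3), Dana Horvat is treated as also owning Rafael Horvat's interest in Clearview Capital LLC, giving 74% + 26% = 100%.
Chain via Meridian Logistics SA (R2): 58% × 11% = 6.38% of Stonebridge Group plc.
Chain via Clearview Capital LLC (R2): 100% × 67% = 67% of Stonebridge Group plc.
Aggregating (R1): 6.38% + 67% = 73.38%.
73.38% exceeds the 25% threshold by 48.38 percentage points.

48.38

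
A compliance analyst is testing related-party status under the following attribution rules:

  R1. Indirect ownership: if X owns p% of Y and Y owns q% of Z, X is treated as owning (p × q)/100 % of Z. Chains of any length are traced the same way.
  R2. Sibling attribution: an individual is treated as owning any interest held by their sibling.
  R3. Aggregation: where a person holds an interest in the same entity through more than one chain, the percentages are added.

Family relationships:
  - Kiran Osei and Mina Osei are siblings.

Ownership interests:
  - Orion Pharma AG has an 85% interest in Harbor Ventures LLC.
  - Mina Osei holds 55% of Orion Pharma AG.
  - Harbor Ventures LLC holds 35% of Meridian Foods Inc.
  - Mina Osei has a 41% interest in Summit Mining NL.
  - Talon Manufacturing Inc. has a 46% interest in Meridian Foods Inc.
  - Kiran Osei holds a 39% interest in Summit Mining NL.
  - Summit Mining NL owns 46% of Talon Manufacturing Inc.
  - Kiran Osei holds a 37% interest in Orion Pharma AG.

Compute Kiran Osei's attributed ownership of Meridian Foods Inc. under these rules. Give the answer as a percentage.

By sibling attribution (R2), Kiran Osei is treated as also owning Mina Osei's interest in Summit Mining NL, giving 39% + 41% = 80%.
By sibling attribution (R2), Kiran Osei is treated as also owning Mina Osei's interest in Orion Pharma AG, giving 37% + 55% = 92%.
Chain via Summit Mining NL → Talon Manufacturing Inc. (R1): 80% × 46% × 46% = 16.928% of Meridian Foods Inc.
Chain via Orion Pharma AG → Harbor Ventures LLC (R1): 92% × 85% × 35% = 27.37% of Meridian Foods Inc.
Aggregating (R3): 16.928% + 27.37% = 44.298%.

44.298%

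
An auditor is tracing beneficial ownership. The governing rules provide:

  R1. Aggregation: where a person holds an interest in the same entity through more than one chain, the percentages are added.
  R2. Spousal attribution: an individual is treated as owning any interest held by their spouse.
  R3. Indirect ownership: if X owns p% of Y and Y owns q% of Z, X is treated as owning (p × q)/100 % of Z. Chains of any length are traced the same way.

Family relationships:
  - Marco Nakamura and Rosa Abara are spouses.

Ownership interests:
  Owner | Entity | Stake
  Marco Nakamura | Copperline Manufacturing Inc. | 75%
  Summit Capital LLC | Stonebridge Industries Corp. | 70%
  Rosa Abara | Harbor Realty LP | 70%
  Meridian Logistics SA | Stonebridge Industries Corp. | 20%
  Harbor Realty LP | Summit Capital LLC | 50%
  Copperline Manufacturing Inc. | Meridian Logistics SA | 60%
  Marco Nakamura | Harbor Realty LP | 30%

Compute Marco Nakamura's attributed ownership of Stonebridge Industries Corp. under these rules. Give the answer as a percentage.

By spousal attribution (R2), Marco Nakamura is treated as also owning Rosa Abara's interest in Harbor Realty LP, giving 30% + 70% = 100%.
Chain via Harbor Realty LP → Summit Capital LLC (R3): 100% × 50% × 70% = 35% of Stonebridge Industries Corp.
Chain via Copperline Manufacturing Inc. → Meridian Logistics SA (R3): 75% × 60% × 20% = 9% of Stonebridge Industries Corp.
Aggregating (R1): 35% + 9% = 44%.

44%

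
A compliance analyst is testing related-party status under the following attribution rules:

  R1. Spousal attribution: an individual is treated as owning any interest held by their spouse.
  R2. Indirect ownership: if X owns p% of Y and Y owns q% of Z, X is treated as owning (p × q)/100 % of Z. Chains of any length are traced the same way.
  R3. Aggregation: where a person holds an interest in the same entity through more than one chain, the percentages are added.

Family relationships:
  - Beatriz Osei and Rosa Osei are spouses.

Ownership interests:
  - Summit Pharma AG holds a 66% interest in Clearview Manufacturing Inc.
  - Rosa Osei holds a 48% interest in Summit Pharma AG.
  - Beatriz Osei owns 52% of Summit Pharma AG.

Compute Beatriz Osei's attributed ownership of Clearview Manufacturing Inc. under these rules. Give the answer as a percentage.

66%

By spousal attribution (R1), Beatriz Osei is treated as also owning Rosa Osei's interest in Summit Pharma AG, giving 52% + 48% = 100%.
Chain via Summit Pharma AG (R2): 100% × 66% = 66% of Clearview Manufacturing Inc.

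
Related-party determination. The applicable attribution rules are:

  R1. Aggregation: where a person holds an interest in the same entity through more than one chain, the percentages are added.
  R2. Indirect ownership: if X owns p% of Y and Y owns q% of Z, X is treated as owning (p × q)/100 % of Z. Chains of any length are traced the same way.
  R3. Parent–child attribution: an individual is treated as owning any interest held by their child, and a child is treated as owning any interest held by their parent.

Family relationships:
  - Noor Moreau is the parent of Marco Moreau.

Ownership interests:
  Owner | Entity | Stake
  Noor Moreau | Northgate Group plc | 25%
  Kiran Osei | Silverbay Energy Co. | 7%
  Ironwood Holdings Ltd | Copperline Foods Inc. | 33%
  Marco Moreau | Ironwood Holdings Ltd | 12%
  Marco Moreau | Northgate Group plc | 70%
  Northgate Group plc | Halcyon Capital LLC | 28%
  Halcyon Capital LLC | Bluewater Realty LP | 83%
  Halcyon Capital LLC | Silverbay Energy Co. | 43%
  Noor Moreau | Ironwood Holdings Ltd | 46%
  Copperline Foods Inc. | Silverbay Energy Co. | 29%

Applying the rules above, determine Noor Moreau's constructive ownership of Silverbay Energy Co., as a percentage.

16.9886%

By parent–child attribution (R3), Noor Moreau is treated as also owning Marco Moreau's interest in Northgate Group plc, giving 25% + 70% = 95%.
By parent–child attribution (R3), Noor Moreau is treated as also owning Marco Moreau's interest in Ironwood Holdings Ltd, giving 46% + 12% = 58%.
Chain via Northgate Group plc → Halcyon Capital LLC (R2): 95% × 28% × 43% = 11.438% of Silverbay Energy Co.
Chain via Ironwood Holdings Ltd → Copperline Foods Inc. (R2): 58% × 33% × 29% = 5.5506% of Silverbay Energy Co.
Aggregating (R1): 11.438% + 5.5506% = 16.9886%.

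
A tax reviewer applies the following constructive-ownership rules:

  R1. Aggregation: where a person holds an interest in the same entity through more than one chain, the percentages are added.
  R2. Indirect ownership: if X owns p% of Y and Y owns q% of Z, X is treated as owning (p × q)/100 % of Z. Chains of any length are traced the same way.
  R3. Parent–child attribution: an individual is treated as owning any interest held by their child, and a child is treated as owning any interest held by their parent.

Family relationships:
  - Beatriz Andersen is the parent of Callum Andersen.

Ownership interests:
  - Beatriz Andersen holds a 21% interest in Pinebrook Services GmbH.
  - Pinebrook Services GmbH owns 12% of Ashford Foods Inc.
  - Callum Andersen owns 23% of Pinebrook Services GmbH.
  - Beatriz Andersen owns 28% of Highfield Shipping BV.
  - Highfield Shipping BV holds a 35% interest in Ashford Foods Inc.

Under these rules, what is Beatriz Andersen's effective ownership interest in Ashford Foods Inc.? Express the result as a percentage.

By parent–child attribution (R3), Beatriz Andersen is treated as also owning Callum Andersen's interest in Pinebrook Services GmbH, giving 21% + 23% = 44%.
Chain via Highfield Shipping BV (R2): 28% × 35% = 9.8% of Ashford Foods Inc.
Chain via Pinebrook Services GmbH (R2): 44% × 12% = 5.28% of Ashford Foods Inc.
Aggregating (R1): 9.8% + 5.28% = 15.08%.

15.08%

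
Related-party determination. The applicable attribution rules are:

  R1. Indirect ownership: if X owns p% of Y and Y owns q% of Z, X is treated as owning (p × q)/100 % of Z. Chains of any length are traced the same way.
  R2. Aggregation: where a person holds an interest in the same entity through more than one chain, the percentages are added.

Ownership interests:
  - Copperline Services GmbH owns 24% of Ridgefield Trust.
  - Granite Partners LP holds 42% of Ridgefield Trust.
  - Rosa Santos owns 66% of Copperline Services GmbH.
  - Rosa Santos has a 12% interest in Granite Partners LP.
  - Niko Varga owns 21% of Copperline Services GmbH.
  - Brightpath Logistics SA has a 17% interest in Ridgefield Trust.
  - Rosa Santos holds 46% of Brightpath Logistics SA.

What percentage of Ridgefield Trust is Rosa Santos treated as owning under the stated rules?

Chain via Granite Partners LP (R1): 12% × 42% = 5.04% of Ridgefield Trust.
Chain via Brightpath Logistics SA (R1): 46% × 17% = 7.82% of Ridgefield Trust.
Chain via Copperline Services GmbH (R1): 66% × 24% = 15.84% of Ridgefield Trust.
Aggregating (R2): 5.04% + 7.82% + 15.84% = 28.7%.

28.7%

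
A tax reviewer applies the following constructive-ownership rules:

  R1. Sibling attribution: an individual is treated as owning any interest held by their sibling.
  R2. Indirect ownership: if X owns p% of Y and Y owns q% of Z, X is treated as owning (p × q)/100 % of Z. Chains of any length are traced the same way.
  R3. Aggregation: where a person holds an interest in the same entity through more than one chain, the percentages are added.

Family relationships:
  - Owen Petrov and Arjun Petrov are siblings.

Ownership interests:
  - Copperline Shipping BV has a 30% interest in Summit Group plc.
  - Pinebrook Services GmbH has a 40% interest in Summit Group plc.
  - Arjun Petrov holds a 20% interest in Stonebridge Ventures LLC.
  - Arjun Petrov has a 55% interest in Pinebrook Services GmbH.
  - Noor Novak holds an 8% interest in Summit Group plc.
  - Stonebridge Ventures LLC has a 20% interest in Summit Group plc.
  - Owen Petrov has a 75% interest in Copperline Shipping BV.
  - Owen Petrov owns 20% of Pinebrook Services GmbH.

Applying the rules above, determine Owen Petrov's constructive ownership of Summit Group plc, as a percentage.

56.5%

By sibling attribution (R1), Owen Petrov is treated as also owning Arjun Petrov's interest in Pinebrook Services GmbH, giving 20% + 55% = 75%.
By sibling attribution (R1), Owen Petrov is treated as owning Arjun Petrov's 20% interest in Stonebridge Ventures LLC.
Chain via Copperline Shipping BV (R2): 75% × 30% = 22.5% of Summit Group plc.
Chain via Pinebrook Services GmbH (R2): 75% × 40% = 30% of Summit Group plc.
Chain via Stonebridge Ventures LLC (R2): 20% × 20% = 4% of Summit Group plc.
Aggregating (R3): 22.5% + 30% + 4% = 56.5%.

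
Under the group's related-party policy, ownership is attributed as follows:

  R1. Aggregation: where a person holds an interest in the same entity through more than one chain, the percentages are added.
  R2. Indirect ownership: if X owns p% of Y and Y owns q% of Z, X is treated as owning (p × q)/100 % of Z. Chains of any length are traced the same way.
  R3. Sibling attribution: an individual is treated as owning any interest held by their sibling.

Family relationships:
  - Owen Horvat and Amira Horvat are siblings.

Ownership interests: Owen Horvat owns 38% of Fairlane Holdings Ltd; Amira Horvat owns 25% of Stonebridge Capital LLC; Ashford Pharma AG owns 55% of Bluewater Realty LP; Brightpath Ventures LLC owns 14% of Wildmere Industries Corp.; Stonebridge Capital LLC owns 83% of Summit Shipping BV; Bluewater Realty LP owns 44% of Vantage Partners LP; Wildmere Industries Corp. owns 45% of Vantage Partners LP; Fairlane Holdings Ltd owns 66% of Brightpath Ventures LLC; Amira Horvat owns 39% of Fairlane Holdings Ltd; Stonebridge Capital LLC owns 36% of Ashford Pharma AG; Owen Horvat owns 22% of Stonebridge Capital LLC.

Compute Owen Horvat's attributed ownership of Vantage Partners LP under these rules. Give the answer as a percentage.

By sibling attribution (R3), Owen Horvat is treated as also owning Amira Horvat's interest in Stonebridge Capital LLC, giving 22% + 25% = 47%.
By sibling attribution (R3), Owen Horvat is treated as also owning Amira Horvat's interest in Fairlane Holdings Ltd, giving 38% + 39% = 77%.
Chain via Stonebridge Capital LLC → Ashford Pharma AG → Bluewater Realty LP (R2): 47% × 36% × 55% × 44% = 4.09464% of Vantage Partners LP.
Chain via Fairlane Holdings Ltd → Brightpath Ventures LLC → Wildmere Industries Corp. (R2): 77% × 66% × 14% × 45% = 3.20166% of Vantage Partners LP.
Aggregating (R1): 4.09464% + 3.20166% = 7.2963%.

7.2963%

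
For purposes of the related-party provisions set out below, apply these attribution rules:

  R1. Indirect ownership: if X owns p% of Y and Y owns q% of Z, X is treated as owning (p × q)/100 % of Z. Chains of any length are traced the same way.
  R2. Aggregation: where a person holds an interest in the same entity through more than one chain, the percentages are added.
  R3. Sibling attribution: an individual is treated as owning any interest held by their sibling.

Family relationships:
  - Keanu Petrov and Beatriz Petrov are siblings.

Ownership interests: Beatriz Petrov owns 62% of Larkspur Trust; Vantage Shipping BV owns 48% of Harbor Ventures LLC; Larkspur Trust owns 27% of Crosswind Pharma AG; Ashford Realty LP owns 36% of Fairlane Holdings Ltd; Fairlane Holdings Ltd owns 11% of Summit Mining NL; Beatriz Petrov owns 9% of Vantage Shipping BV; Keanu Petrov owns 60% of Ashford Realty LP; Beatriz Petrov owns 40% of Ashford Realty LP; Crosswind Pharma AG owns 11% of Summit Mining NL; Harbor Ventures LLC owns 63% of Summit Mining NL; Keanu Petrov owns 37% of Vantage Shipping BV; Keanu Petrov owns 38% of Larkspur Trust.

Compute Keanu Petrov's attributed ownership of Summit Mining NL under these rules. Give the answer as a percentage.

By sibling attribution (R3), Keanu Petrov is treated as also owning Beatriz Petrov's interest in Vantage Shipping BV, giving 37% + 9% = 46%.
By sibling attribution (R3), Keanu Petrov is treated as also owning Beatriz Petrov's interest in Ashford Realty LP, giving 60% + 40% = 100%.
By sibling attribution (R3), Keanu Petrov is treated as also owning Beatriz Petrov's interest in Larkspur Trust, giving 38% + 62% = 100%.
Chain via Vantage Shipping BV → Harbor Ventures LLC (R1): 46% × 48% × 63% = 13.9104% of Summit Mining NL.
Chain via Ashford Realty LP → Fairlane Holdings Ltd (R1): 100% × 36% × 11% = 3.96% of Summit Mining NL.
Chain via Larkspur Trust → Crosswind Pharma AG (R1): 100% × 27% × 11% = 2.97% of Summit Mining NL.
Aggregating (R2): 13.9104% + 3.96% + 2.97% = 20.8404%.

20.8404%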